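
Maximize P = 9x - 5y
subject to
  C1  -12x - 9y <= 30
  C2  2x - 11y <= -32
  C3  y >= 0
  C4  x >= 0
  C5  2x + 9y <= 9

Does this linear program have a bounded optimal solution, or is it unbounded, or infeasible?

The boundaries 2x - 11y = -32 and x = 0 meet at (0, 32/11), but that point violates 2x + 9y ≤ 9. Every candidate vertex is excluded by some other constraint, so the feasible region is empty.

infeasible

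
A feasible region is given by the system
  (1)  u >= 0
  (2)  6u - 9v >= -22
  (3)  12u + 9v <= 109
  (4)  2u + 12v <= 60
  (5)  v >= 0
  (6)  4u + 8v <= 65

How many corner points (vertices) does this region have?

5

The feasible vertices (each the meet of two boundaries and inside every other half-plane) are:
  (0, 22/9)
  (0, 0)
  (46/15, 202/45)
  (128/21, 251/63)
  (109/12, 0)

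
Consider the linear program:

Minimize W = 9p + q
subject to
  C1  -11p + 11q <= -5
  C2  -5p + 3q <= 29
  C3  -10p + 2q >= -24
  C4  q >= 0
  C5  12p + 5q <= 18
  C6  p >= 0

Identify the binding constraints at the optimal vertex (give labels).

Vertices and W = 9p + q:
  (5/11, 0) → W = 45/11
  (223/187, 138/187) → W = 195/17
  (3/2, 0) → W = 27/2

The minimum is at (5/11, 0). Substituting into each constraint, equality holds for C1 and C4; the remaining constraints have slack.

C1 and C4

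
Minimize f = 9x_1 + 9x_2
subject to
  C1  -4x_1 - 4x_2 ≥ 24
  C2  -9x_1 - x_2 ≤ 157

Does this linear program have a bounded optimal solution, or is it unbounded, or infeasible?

unbounded

From the feasible point (-151/8, 103/8), moving in the direction (1, -9) keeps every constraint satisfied while f decreases without bound.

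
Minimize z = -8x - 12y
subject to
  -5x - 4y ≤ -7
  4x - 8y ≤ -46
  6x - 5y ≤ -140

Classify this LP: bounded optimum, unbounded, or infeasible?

From the feasible point (-75/7, 106/7), moving in the direction (5, 6) keeps every constraint satisfied while z decreases without bound.

unbounded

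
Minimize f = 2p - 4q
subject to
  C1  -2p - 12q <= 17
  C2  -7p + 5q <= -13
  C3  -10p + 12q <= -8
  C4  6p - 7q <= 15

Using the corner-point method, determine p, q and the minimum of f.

p = 62, q = 51, minimum f = -80

Vertices and f = 2p - 4q:
  (58/17, 37/17) → f = -32/17
  (16/19, -27/19) → f = 140/19
  (62, 51) → f = -80

The binding constraints are -10p + 12q = -8 and 6p - 7q = 15.
Solving simultaneously gives p = 62, q = 51.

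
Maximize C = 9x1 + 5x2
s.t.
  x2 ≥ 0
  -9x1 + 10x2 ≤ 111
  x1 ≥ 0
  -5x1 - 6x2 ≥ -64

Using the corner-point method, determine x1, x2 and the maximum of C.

x1 = 64/5, x2 = 0, maximum C = 576/5

Vertices and C = 9x1 + 5x2:
  (0, 0) → C = 0
  (64/5, 0) → C = 576/5
  (0, 32/3) → C = 160/3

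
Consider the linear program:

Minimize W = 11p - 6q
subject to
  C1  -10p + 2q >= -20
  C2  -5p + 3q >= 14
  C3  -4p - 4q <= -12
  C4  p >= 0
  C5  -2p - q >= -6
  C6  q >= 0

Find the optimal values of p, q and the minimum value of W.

p = 0, q = 6, minimum W = -36

At the optimal vertex, p = 0 and -2p - q = -6.
Solving simultaneously gives p = 0, q = 6.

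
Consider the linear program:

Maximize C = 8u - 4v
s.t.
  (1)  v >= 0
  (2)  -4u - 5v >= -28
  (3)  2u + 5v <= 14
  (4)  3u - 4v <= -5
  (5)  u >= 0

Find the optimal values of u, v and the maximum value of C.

u = 31/23, v = 52/23, maximum C = 40/23

Vertices and C = 8u - 4v:
  (31/23, 52/23) → C = 40/23
  (0, 14/5) → C = -56/5
  (0, 5/4) → C = -5

At the optimal vertex, 2u + 5v = 14 and 3u - 4v = -5.
Solving simultaneously gives u = 31/23, v = 52/23.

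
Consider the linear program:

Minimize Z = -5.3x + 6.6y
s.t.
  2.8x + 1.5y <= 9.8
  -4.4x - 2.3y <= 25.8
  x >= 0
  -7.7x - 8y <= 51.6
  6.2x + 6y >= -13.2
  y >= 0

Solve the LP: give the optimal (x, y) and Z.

x = 3.5, y = 0, minimum Z = -18.55

Vertices and Z = -5.3x + 6.6y:
  (0, 98/15) → Z = 1078/25
  (7/2, 0) → Z = -371/20
  (0, 0) → Z = 0

The binding constraints are 2.8x + 1.5y = 9.8 and y = 0.
Solving simultaneously gives x = 7/2, y = 0.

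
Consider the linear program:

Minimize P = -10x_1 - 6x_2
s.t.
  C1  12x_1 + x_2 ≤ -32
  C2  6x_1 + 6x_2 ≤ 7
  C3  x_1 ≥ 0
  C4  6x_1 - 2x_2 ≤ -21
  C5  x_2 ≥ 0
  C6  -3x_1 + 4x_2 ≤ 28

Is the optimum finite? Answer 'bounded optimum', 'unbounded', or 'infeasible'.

infeasible

The boundaries 12x_1 + x_2 = -32 and 6x_1 + 6x_2 = 7 meet at (-199/66, 46/11), but that point violates x_1 ≥ 0. Every candidate vertex is excluded by some other constraint, so the feasible region is empty.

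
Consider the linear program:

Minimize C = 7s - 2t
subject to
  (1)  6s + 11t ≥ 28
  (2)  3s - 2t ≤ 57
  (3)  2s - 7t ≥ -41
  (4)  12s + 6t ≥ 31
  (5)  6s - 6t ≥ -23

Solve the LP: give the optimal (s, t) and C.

s = 4/9, t = 77/18, minimum C = -49/9

Corner points and C = 7s - 2t:
  (683/45, -86/15) → C = 5297/45
  (173/96, 25/16) → C = 911/96
  (481/17, 237/17) → C = 2893/17
  (17/6, 20/3) → C = 13/2
  (4/9, 77/18) → C = -49/9

The binding constraints are 12s + 6t = 31 and 6s - 6t = -23.
Solving simultaneously gives s = 4/9, t = 77/18.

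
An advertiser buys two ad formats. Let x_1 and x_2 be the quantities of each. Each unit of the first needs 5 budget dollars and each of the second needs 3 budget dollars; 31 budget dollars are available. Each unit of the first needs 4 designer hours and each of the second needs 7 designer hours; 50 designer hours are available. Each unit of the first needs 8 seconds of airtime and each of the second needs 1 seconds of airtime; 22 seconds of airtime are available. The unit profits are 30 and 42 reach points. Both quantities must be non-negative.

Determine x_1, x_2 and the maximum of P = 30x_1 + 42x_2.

Vertices and P = 30x_1 + 42x_2:
  (0, 0) → P = 0
  (0, 50/7) → P = 300
  (11/4, 0) → P = 165/2
  (2, 6) → P = 312

The optimum lies where 4x_1 + 7x_2 = 50 and 8x_1 + x_2 = 22.
Solving simultaneously gives x_1 = 2, x_2 = 6.

x_1 = 2, x_2 = 6, maximum P = 312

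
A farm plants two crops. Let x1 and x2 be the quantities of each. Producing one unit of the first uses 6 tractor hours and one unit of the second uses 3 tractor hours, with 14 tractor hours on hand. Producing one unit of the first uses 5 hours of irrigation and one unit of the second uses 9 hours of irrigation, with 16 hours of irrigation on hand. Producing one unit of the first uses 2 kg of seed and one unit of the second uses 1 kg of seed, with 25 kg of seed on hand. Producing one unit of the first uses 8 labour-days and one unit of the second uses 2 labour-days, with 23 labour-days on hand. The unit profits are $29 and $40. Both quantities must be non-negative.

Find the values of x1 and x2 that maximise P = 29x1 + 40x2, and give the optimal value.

Corner points and P = 29x1 + 40x2:
  (0, 0) → P = 0
  (0, 16/9) → P = 640/9
  (7/3, 0) → P = 203/3
  (2, 2/3) → P = 254/3

x1 = 2, x2 = 2/3, maximum P = 254/3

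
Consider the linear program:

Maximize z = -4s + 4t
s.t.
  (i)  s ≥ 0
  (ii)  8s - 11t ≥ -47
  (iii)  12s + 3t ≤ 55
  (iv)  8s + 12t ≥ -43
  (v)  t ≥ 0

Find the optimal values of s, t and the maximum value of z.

s = 0, t = 47/11, maximum z = 188/11

Extreme points and z = -4s + 4t:
  (0, 47/11) → z = 188/11
  (0, 0) → z = 0
  (116/39, 251/39) → z = 180/13
  (55/12, 0) → z = -55/3

The binding constraints are s = 0 and 8s - 11t = -47.
Solving simultaneously gives s = 0, t = 47/11.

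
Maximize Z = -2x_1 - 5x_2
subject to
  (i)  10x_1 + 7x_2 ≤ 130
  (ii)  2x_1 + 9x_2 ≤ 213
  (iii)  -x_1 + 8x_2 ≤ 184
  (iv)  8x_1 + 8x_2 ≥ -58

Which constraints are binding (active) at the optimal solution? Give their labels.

Vertices and Z = -2x_1 - 5x_2:
  (-248/87, 1970/87) → Z = -3118/29
  (241/4, -135/2) → Z = 217
  (-242/9, 707/36) → Z = -533/12

The maximum is at (241/4, -135/2). Substituting into each constraint, equality holds for (i) and (iv); the remaining constraints have slack.

(i) and (iv)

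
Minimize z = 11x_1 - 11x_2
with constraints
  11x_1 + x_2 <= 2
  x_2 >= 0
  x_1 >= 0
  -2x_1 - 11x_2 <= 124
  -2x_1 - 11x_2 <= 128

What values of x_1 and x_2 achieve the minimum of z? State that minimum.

At the optimal vertex, 11x_1 + x_2 = 2 and x_1 = 0.
Solving simultaneously gives x_1 = 0, x_2 = 2.

x_1 = 0, x_2 = 2, minimum z = -22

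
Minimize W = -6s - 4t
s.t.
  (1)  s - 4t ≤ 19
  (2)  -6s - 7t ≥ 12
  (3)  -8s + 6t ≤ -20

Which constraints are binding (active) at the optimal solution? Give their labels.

Corner points and W = -6s - 4t:
  (85/31, -126/31) → W = -6/31
  (-17/13, -66/13) → W = 366/13
  (17/23, -54/23) → W = 114/23

The minimum is at (85/31, -126/31). Substituting into each constraint, equality holds for (1) and (2); the remaining constraints have slack.

(1) and (2)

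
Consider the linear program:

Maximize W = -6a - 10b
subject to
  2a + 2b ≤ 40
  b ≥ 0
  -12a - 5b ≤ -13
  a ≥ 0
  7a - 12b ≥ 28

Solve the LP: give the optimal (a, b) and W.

a = 4, b = 0, maximum W = -24

Feasible corners and W = -6a - 10b:
  (20, 0) → W = -120
  (268/19, 112/19) → W = -2728/19
  (4, 0) → W = -24

At the optimal vertex, b = 0 and 7a - 12b = 28.
Solving simultaneously gives a = 4, b = 0.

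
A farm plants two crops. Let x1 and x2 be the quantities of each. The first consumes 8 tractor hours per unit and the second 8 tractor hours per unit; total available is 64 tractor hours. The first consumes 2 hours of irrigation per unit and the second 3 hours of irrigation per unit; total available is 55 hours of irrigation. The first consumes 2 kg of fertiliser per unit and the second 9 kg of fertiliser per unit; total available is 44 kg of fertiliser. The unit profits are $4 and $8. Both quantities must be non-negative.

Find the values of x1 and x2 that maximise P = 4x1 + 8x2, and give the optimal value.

x1 = 4, x2 = 4, maximum P = 48

Feasible corners and P = 4x1 + 8x2:
  (0, 0) → P = 0
  (0, 44/9) → P = 352/9
  (8, 0) → P = 32
  (4, 4) → P = 48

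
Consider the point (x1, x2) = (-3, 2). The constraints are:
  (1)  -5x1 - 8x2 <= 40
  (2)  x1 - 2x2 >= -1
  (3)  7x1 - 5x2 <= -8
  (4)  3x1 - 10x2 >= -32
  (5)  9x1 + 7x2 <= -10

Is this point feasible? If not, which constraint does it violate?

not feasible — violates (2)

Constraint (2): x1 - 2x2 = -7, which is not ≥ -1. All other constraints are satisfied.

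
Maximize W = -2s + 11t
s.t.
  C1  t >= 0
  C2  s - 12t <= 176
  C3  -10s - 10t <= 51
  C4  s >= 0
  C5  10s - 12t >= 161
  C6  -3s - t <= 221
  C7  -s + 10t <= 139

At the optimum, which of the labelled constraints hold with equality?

C5 and C7

Extreme points and W = -2s + 11t:
  (176, 0) → W = -352
  (161/10, 0) → W = -161/5
  (149/4, 141/8) → W = 955/8
The feasible region is unbounded (it extends along (12, 1), (10, 1)), but W strictly decreases along every unbounded feasible direction, so there is no improving ray and the maximum is attained at a vertex.

The maximum is at (149/4, 141/8). Substituting into each constraint, equality holds for C5 and C7; the remaining constraints have slack.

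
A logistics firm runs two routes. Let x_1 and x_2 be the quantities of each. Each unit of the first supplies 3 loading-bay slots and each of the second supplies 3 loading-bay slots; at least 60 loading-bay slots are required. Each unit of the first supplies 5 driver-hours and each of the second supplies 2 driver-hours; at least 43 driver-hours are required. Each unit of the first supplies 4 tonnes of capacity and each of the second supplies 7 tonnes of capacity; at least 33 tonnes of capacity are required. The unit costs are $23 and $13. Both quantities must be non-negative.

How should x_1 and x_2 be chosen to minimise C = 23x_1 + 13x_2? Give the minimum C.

x_1 = 1, x_2 = 19, minimum C = 270

Corner points and C = 23x_1 + 13x_2:
  (0, 43/2) → C = 559/2
  (20, 0) → C = 460
  (1, 19) → C = 270
The feasible region is unbounded (it extends along (0, 1), (1, 0)), but C strictly increases along every unbounded feasible direction, so there is no improving ray and the minimum is attained at a vertex.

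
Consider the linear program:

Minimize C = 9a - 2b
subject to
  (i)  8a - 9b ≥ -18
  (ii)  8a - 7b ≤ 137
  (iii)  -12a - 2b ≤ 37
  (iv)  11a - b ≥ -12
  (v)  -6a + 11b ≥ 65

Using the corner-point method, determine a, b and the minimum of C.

a = 387/34, b = 206/17, minimum C = 2659/34

Feasible corners and C = 9a - 2b:
  (1359/16, 155/2) → C = 9751/16
  (387/34, 206/17) → C = 2659/34
  (981/23, 671/23) → C = 7487/23

The binding constraints are 8a - 9b = -18 and -6a + 11b = 65.
Solving simultaneously gives a = 387/34, b = 206/17.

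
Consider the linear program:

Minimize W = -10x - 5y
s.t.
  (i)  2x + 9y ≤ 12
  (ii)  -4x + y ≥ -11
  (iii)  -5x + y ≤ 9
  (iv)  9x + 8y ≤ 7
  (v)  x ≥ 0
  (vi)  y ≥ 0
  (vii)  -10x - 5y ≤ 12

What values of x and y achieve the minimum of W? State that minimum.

Corner points and W = -10x - 5y:
  (0, 7/8) → W = -35/8
  (7/9, 0) → W = -70/9
  (0, 0) → W = 0

x = 7/9, y = 0, minimum W = -70/9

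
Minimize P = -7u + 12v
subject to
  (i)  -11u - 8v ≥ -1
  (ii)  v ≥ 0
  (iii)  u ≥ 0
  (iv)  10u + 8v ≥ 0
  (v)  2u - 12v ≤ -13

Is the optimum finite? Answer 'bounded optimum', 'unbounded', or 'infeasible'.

infeasible

The boundaries -11u - 8v = -1 and v = 0 meet at (1/11, 0), but that point violates 2u - 12v ≤ -13. Every candidate vertex is excluded by some other constraint, so the feasible region is empty.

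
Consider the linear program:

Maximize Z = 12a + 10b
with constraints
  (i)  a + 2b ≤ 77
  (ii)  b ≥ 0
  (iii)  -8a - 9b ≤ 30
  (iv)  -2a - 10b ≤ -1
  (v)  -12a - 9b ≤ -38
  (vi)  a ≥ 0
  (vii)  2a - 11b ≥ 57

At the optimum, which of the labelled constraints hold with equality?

Feasible corners and Z = 12a + 10b:
  (77, 0) → Z = 924
  (961/15, 97/15) → Z = 12502/15
  (57/2, 0) → Z = 342

The maximum is at (77, 0). Substituting into each constraint, equality holds for (i) and (ii); the remaining constraints have slack.

(i) and (ii)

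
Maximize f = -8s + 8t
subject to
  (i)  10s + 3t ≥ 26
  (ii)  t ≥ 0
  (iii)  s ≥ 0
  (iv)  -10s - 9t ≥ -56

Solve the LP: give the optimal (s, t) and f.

Extreme points and f = -8s + 8t:
  (13/5, 0) → f = -104/5
  (11/10, 5) → f = 156/5
  (28/5, 0) → f = -224/5

The optimum lies where 10s + 3t = 26 and -10s - 9t = -56.
Solving simultaneously gives s = 11/10, t = 5.

s = 11/10, t = 5, maximum f = 156/5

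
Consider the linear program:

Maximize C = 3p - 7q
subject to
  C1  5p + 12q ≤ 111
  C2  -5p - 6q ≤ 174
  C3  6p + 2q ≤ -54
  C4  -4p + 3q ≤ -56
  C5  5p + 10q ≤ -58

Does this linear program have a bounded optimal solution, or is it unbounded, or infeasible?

Extreme points and C = 3p - 7q:
  (12/13, -387/13) → C = 2745/13
  (-62/13, -976/39) → C = 6274/39
  (-25/13, -276/13) → C = 1857/13
The feasible region has finitely many vertices and no improving ray; the maximum is 2745/13 at (12/13, -387/13).

bounded optimum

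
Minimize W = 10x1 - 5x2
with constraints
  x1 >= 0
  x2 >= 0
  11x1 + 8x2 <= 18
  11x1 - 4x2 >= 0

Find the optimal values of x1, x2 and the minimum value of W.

At the optimal vertex, 11x1 + 8x2 = 18 and 11x1 - 4x2 = 0.
Solving simultaneously gives x1 = 6/11, x2 = 3/2.

x1 = 6/11, x2 = 3/2, minimum W = -45/22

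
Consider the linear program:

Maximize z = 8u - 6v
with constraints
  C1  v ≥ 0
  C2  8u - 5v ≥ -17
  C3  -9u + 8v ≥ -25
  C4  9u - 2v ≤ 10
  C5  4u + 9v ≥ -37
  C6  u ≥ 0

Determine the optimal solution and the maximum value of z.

u = 10/9, v = 0, maximum z = 80/9

Feasible corners and z = 8u - 6v:
  (10/9, 0) → z = 80/9
  (0, 0) → z = 0
  (84/29, 233/29) → z = -726/29
  (0, 17/5) → z = -102/5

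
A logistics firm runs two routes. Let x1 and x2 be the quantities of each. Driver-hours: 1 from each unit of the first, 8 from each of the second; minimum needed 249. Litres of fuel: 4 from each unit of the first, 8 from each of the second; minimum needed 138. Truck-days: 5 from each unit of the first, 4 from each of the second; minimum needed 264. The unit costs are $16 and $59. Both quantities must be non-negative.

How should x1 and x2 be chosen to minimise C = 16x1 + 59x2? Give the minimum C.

x1 = 31, x2 = 109/4, minimum C = 8415/4

Feasible corners and C = 16x1 + 59x2:
  (0, 66) → C = 3894
  (249, 0) → C = 3984
  (31, 109/4) → C = 8415/4
The feasible region is unbounded (it extends along (0, 1), (1, 0)), but C strictly increases along every unbounded feasible direction, so there is no improving ray and the minimum is attained at a vertex.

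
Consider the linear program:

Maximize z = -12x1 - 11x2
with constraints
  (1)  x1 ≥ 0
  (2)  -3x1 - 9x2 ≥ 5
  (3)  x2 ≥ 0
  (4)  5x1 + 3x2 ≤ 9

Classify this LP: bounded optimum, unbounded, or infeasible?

infeasible

The boundaries x1 = 0 and -3x1 - 9x2 = 5 meet at (0, -5/9), but that point violates x2 ≥ 0. Every candidate vertex is excluded by some other constraint, so the feasible region is empty.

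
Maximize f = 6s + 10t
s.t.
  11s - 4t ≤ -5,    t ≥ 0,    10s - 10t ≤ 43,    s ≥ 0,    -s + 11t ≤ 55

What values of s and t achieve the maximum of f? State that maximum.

s = 55/39, t = 200/39, maximum f = 2330/39

The optimum lies where 11s - 4t = -5 and -s + 11t = 55.
Solving simultaneously gives s = 55/39, t = 200/39.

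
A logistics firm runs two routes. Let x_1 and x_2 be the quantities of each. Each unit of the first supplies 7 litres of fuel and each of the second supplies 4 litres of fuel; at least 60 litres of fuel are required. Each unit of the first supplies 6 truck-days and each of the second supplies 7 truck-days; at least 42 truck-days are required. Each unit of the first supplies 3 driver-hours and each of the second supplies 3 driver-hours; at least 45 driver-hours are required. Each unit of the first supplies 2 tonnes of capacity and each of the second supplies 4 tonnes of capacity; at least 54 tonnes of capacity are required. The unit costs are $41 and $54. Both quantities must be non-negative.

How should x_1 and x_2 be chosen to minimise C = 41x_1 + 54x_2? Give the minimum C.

x_1 = 3, x_2 = 12, minimum C = 771

Extreme points and C = 41x_1 + 54x_2:
  (0, 15) → C = 810
  (27, 0) → C = 1107
  (3, 12) → C = 771
The feasible region is unbounded (it extends along (0, 1), (1, 0)), but C strictly increases along every unbounded feasible direction, so there is no improving ray and the minimum is attained at a vertex.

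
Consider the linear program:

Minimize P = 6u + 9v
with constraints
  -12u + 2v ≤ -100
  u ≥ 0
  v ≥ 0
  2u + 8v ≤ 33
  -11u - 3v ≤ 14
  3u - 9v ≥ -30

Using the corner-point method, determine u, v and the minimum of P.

u = 25/3, v = 0, minimum P = 50

Feasible corners and P = 6u + 9v:
  (25/3, 0) → P = 50
  (433/50, 49/25) → P = 348/5
  (33/2, 0) → P = 99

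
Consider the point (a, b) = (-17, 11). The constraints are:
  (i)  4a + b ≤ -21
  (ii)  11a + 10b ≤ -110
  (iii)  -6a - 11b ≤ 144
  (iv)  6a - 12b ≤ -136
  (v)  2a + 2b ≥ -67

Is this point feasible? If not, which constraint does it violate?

Constraint (ii): 11a + 10b = -77, which is not ≤ -110. All other constraints are satisfied.

not feasible — violates (ii)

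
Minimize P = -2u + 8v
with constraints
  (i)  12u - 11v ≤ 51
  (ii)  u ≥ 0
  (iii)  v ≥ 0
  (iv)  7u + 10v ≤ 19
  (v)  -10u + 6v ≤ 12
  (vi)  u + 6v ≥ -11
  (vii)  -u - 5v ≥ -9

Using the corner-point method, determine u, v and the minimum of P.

Feasible corners and P = -2u + 8v:
  (0, 0) → P = 0
  (0, 9/5) → P = 72/5
  (19/7, 0) → P = -38/7
  (1/5, 44/25) → P = 342/25

u = 19/7, v = 0, minimum P = -38/7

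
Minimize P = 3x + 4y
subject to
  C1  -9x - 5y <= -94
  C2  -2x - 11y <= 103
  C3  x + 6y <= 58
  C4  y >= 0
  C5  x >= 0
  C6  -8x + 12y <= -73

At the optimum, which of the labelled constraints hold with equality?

Feasible corners and P = 3x + 4y:
  (94/9, 0) → P = 94/3
  (1493/148, 95/148) → P = 4859/148
  (58, 0) → P = 174
  (189/10, 391/60) → P = 2483/30

The minimum is at (94/9, 0). Substituting into each constraint, equality holds for C1 and C4; the remaining constraints have slack.

C1 and C4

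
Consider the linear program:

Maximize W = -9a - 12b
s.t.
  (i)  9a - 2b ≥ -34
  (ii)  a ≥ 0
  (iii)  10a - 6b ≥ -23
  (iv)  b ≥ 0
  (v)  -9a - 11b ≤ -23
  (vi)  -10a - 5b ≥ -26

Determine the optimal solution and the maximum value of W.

a = 23/9, b = 0, maximum W = -23

Extreme points and W = -9a - 12b:
  (0, 23/6) → W = -46
  (0, 23/11) → W = -276/11
  (41/110, 49/11) → W = -6249/110
  (23/9, 0) → W = -23
  (13/5, 0) → W = -117/5

The optimum lies where b = 0 and -9a - 11b = -23.
Solving simultaneously gives a = 23/9, b = 0.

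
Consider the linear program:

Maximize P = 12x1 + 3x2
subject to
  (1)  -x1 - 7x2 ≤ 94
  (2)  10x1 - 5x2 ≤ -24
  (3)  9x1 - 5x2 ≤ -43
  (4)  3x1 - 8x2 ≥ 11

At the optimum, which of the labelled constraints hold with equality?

(3) and (4)

Corner points and P = 12x1 + 3x2:
  (-771/68, -803/68) → P = -11661/68
  (-675/29, -293/29) → P = -8979/29
  (-7, -4) → P = -96

The maximum is at (-7, -4). Substituting into each constraint, equality holds for (3) and (4); the remaining constraints have slack.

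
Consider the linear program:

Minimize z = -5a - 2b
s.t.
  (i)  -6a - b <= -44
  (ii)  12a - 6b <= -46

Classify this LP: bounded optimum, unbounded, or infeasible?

From the feasible point (109/24, 67/4), moving in the direction (-1, 6) keeps every constraint satisfied while z decreases without bound.

unbounded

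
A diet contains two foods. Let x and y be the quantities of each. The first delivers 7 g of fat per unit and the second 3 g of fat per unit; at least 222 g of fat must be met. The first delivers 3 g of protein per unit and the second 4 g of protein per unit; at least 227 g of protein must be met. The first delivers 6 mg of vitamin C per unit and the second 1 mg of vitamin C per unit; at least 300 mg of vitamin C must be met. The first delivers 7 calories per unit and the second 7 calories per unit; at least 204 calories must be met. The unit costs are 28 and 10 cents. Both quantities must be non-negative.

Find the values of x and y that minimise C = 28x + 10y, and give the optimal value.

Extreme points and C = 28x + 10y:
  (0, 300) → C = 3000
  (227/3, 0) → C = 6356/3
  (139/3, 22) → C = 4552/3
The feasible region is unbounded (it extends along (0, 1), (1, 0)), but C strictly increases along every unbounded feasible direction, so there is no improving ray and the minimum is attained at a vertex.

x = 139/3, y = 22, minimum C = 4552/3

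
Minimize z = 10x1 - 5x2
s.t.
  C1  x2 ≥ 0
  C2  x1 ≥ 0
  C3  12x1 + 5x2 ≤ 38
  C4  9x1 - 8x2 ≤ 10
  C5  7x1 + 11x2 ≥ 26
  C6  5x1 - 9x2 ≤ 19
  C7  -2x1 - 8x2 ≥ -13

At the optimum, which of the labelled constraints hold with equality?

C5 and C7

Feasible corners and z = 10x1 - 5x2:
  (318/155, 164/155) → z = 472/31
  (23/11, 97/88) → z = 1355/88
  (65/34, 39/34) → z = 455/34

The minimum is at (65/34, 39/34). Substituting into each constraint, equality holds for C5 and C7; the remaining constraints have slack.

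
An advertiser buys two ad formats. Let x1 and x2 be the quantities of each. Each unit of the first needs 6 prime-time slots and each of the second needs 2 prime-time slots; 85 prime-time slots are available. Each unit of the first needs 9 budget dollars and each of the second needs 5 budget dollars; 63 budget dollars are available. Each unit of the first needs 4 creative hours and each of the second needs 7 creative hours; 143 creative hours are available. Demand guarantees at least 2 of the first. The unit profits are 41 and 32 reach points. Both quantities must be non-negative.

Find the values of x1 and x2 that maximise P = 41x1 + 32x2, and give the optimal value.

x1 = 2, x2 = 9, maximum P = 370

Corner points and P = 41x1 + 32x2:
  (7, 0) → P = 287
  (2, 0) → P = 82
  (2, 9) → P = 370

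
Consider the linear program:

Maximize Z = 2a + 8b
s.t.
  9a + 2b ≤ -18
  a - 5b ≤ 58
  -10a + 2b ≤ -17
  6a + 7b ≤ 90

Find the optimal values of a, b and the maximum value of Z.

Extreme points and Z = 2a + 8b:
  (26/47, -540/47) → Z = -4268/47
  (-1/19, -333/38) → Z = -1334/19
  (-31/48, -563/48) → Z = -761/8

The optimum lies where 9a + 2b = -18 and -10a + 2b = -17.
Solving simultaneously gives a = -1/19, b = -333/38.

a = -1/19, b = -333/38, maximum Z = -1334/19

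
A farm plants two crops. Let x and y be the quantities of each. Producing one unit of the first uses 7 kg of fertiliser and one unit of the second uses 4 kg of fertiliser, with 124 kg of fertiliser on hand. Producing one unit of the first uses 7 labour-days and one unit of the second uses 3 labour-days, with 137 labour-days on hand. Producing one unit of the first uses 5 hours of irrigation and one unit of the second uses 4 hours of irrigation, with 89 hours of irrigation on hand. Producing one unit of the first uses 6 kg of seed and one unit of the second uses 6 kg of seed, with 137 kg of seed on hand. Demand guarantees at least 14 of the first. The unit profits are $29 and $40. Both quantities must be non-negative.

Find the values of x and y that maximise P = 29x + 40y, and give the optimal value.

Feasible corners and P = 29x + 40y:
  (124/7, 0) → P = 3596/7
  (14, 0) → P = 406
  (35/2, 3/8) → P = 1045/2
  (14, 19/4) → P = 596

x = 14, y = 19/4, maximum P = 596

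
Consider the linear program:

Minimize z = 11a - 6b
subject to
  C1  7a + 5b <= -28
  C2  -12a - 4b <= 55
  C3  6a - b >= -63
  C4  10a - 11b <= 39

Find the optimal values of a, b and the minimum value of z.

Extreme points and z = 11a - 6b:
  (-163/32, 49/32) → z = -2087/32
  (-113/127, -553/127) → z = 2075/127
  (-449/172, -509/86) → z = 1169/172

a = -163/32, b = 49/32, minimum z = -2087/32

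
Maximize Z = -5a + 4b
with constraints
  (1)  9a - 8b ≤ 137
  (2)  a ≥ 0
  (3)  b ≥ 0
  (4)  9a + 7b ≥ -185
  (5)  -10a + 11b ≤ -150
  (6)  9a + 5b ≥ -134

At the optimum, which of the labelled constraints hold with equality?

(3) and (5)

Feasible corners and Z = -5a + 4b:
  (137/9, 0) → Z = -685/9
  (307/19, 20/19) → Z = -1455/19
  (15, 0) → Z = -75

The maximum is at (15, 0). Substituting into each constraint, equality holds for (3) and (5); the remaining constraints have slack.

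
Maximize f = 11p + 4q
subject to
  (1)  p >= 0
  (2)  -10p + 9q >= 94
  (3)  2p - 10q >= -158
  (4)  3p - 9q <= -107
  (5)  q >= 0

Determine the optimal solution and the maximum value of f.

Vertices and f = 11p + 4q:
  (0, 79/5) → f = 316/5
  (0, 107/9) → f = 428/9
  (241/41, 696/41) → f = 5435/41
  (13/7, 788/63) → f = 4439/63

p = 241/41, q = 696/41, maximum f = 5435/41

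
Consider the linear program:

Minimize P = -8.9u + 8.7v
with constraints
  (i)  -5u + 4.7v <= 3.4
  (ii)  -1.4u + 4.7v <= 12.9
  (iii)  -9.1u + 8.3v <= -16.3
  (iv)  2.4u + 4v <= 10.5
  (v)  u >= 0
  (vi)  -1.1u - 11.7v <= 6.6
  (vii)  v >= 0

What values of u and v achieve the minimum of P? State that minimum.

The optimum lies where 2.4u + 4v = 10.5 and v = 0.
Solving simultaneously gives u = 35/8, v = 0.

u = 4.375, v = 0, minimum P = -38.9375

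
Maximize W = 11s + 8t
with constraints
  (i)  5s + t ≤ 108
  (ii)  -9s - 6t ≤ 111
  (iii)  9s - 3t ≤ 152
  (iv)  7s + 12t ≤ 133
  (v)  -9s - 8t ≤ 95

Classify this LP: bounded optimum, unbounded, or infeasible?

bounded optimum

Vertices and W = 11s + 8t:
  (-355/11, 329/11) → W = -1273/11
  (-53/3, 8) → W = -391/3
  (741/43, 133/129) → W = 25517/129
  (931/99, -247/11) → W = -7543/99
The feasible region has finitely many vertices and no improving ray; the maximum is 25517/129 at (741/43, 133/129).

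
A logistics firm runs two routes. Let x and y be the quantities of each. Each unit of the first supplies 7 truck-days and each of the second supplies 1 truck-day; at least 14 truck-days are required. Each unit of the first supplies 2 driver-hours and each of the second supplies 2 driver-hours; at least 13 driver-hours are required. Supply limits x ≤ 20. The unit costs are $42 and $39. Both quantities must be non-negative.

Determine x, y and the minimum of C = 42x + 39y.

Vertices and C = 42x + 39y:
  (0, 14) → C = 546
  (13/2, 0) → C = 273
  (20, 0) → C = 840
  (5/4, 21/4) → C = 1029/4
The feasible region is unbounded (it extends along (0, 1)), but C strictly increases along every unbounded feasible direction, so there is no improving ray and the minimum is attained at a vertex.

The optimum lies where 7x + y = 14 and 2x + 2y = 13.
Solving simultaneously gives x = 5/4, y = 21/4.

x = 5/4, y = 21/4, minimum C = 1029/4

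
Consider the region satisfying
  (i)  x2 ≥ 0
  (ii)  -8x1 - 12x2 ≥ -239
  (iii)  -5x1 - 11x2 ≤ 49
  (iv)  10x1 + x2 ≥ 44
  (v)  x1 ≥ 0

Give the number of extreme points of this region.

3

Of the 10 pairwise boundary intersections, those satisfying every inequality are:
  (239/8, 0)
  (22/5, 0)
  (289/112, 1019/56)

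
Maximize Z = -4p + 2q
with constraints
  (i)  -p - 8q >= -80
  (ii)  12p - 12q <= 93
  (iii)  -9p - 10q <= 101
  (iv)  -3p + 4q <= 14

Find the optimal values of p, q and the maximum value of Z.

Corner points and Z = -4p + 2q:
  (142/9, 289/36) → Z = -847/18
  (52/7, 127/14) → Z = -81/7
  (-47/38, -683/76) → Z = -495/38
  (-272/33, -59/22) → Z = 911/33

p = -272/33, q = -59/22, maximum Z = 911/33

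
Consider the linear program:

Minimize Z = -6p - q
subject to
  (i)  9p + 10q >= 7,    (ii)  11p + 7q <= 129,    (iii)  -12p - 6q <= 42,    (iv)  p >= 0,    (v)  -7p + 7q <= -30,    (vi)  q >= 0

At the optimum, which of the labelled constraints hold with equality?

(ii) and (vi)

Feasible corners and Z = -6p - q:
  (53/6, 191/42) → Z = -2417/42
  (129/11, 0) → Z = -774/11
  (30/7, 0) → Z = -180/7

The minimum is at (129/11, 0). Substituting into each constraint, equality holds for (ii) and (vi); the remaining constraints have slack.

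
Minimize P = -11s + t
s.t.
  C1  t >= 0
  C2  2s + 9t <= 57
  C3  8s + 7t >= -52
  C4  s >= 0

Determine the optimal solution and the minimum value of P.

s = 57/2, t = 0, minimum P = -627/2

Vertices and P = -11s + t:
  (57/2, 0) → P = -627/2
  (0, 0) → P = 0
  (0, 19/3) → P = 19/3

The binding constraints are t = 0 and 2s + 9t = 57.
Solving simultaneously gives s = 57/2, t = 0.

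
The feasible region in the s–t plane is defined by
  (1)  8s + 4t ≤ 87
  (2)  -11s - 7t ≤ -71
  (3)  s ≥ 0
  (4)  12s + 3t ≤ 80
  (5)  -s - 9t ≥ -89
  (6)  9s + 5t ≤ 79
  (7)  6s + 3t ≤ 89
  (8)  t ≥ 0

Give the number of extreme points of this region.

5

Intersecting each pair of boundary lines and keeping only the points that satisfy every inequality leaves:
  (4/23, 227/23)
  (71/11, 0)
  (163/33, 76/11)
  (20/3, 0)
  (7/2, 19/2)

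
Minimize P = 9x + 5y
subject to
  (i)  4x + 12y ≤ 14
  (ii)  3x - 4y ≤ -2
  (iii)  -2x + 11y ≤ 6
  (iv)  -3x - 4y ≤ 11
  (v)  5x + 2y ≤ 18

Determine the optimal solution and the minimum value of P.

x = -145/41, y = -4/41, minimum P = -1325/41

Vertices and P = 9x + 5y:
  (2/25, 14/25) → P = 88/25
  (-13/6, -9/8) → P = -201/8
  (-145/41, -4/41) → P = -1325/41

The optimum lies where -2x + 11y = 6 and -3x - 4y = 11.
Solving simultaneously gives x = -145/41, y = -4/41.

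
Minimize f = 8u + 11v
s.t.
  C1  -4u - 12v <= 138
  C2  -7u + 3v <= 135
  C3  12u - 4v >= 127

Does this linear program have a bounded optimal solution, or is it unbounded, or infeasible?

Feasible corners and f = 8u + 11v:
  (243/40, -541/40) → f = -4007/40
  (921/8, 2509/8) → f = 34967/8
The feasible region has finitely many vertices and no improving ray; the minimum is -4007/40 at (243/40, -541/40).

bounded optimum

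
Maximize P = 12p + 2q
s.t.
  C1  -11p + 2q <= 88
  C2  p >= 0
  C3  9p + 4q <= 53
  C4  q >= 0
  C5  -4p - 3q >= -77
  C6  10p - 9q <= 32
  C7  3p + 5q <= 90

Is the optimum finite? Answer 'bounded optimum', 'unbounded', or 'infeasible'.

bounded optimum

Feasible corners and P = 12p + 2q:
  (0, 53/4) → P = 53/2
  (0, 0) → P = 0
  (5, 2) → P = 64
  (16/5, 0) → P = 192/5
The feasible region has finitely many vertices and no improving ray; the maximum is 64 at (5, 2).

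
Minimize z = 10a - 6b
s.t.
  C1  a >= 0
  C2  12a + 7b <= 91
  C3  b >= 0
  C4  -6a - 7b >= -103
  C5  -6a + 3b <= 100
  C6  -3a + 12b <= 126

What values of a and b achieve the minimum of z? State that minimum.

Extreme points and z = 10a - 6b:
  (0, 0) → z = 0
  (0, 21/2) → z = -63
  (91/12, 0) → z = 455/6
  (14/11, 119/11) → z = -574/11

a = 0, b = 21/2, minimum z = -63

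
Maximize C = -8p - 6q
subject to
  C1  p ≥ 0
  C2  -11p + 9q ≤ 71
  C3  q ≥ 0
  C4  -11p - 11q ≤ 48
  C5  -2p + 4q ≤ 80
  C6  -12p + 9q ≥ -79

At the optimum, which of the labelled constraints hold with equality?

Feasible corners and C = -8p - 6q:
  (0, 71/9) → C = -142/3
  (0, 0) → C = 0
  (218/13, 369/13) → C = -3958/13
  (79/12, 0) → C = -158/3
  (518/15, 559/15) → C = -7498/15

The maximum is at (0, 0). Substituting into each constraint, equality holds for C1 and C3; the remaining constraints have slack.

C1 and C3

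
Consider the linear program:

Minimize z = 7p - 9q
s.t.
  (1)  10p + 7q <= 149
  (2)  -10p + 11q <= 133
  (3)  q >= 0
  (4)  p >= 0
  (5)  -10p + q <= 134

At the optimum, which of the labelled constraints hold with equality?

Corner points and z = 7p - 9q:
  (59/15, 47/3) → z = -1702/15
  (149/10, 0) → z = 1043/10
  (0, 133/11) → z = -1197/11
  (0, 0) → z = 0

The minimum is at (59/15, 47/3). Substituting into each constraint, equality holds for (1) and (2); the remaining constraints have slack.

(1) and (2)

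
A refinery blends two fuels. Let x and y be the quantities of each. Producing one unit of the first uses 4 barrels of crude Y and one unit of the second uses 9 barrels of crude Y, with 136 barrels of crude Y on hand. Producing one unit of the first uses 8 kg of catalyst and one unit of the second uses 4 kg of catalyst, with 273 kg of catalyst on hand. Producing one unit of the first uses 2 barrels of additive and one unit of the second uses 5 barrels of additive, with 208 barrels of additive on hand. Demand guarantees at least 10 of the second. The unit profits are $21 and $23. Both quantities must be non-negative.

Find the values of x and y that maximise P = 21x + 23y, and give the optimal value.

x = 23/2, y = 10, maximum P = 943/2

Feasible corners and P = 21x + 23y:
  (0, 136/9) → P = 3128/9
  (0, 10) → P = 230
  (23/2, 10) → P = 943/2

The binding constraints are 4x + 9y = 136 and y = 10.
Solving simultaneously gives x = 23/2, y = 10.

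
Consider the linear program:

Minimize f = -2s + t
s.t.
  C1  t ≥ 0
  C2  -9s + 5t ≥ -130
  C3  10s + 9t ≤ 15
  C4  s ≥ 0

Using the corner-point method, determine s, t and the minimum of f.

Corner points and f = -2s + t:
  (3/2, 0) → f = -3
  (0, 0) → f = 0
  (0, 5/3) → f = 5/3

s = 3/2, t = 0, minimum f = -3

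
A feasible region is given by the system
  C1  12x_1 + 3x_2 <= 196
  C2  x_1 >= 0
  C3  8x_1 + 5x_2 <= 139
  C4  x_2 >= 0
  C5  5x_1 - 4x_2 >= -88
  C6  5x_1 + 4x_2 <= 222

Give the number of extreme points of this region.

Pairwise boundary intersections that survive every other constraint:
  (563/36, 25/9)
  (49/3, 0)
  (0, 0)
  (0, 22)
  (116/57, 1399/57)

5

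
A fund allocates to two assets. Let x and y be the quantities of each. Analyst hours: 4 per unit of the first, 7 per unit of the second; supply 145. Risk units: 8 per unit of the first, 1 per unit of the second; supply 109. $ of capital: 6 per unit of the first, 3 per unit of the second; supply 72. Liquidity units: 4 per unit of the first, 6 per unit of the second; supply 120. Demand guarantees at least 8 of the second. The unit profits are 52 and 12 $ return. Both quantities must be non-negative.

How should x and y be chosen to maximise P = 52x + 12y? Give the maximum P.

x = 8, y = 8, maximum P = 512

Extreme points and P = 52x + 12y:
  (0, 20) → P = 240
  (0, 8) → P = 96
  (3, 18) → P = 372
  (8, 8) → P = 512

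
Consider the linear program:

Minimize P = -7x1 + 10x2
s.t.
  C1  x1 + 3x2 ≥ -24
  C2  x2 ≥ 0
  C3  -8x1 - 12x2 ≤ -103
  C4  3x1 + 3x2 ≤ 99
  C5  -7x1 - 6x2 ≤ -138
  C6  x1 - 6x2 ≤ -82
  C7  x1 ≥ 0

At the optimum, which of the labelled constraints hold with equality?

C4 and C6

Extreme points and P = -7x1 + 10x2:
  (116/7, 115/7) → P = 338/7
  (0, 33) → P = 330
  (7, 89/6) → P = 298/3
  (0, 23) → P = 230

The minimum is at (116/7, 115/7). Substituting into each constraint, equality holds for C4 and C6; the remaining constraints have slack.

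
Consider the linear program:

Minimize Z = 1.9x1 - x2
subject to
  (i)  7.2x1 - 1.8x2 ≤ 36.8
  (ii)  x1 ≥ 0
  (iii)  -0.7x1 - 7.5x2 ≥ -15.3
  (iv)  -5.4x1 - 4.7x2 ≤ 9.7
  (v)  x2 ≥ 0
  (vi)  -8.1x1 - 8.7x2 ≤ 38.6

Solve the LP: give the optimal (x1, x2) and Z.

Vertices and Z = 1.9x1 - x2:
  (5059/921, 4220/2763) → Z = 246163/27630
  (46/9, 0) → Z = 437/45
  (0, 51/25) → Z = -51/25
  (0, 0) → Z = 0

At the optimal vertex, x1 = 0 and -0.7x1 - 7.5x2 = -15.3.
Solving simultaneously gives x1 = 0, x2 = 51/25.

x1 = 0, x2 = 2.04, minimum Z = -2.04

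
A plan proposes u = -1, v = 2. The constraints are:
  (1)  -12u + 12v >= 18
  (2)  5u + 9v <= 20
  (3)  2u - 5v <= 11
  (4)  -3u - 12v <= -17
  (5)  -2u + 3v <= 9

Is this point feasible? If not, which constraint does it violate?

feasible

(1): 36 ≥ 18 ✓
(2): 13 ≤ 20 ✓
(3): -12 ≤ 11 ✓
(4): -21 ≤ -17 ✓
(5): 8 ≤ 9 ✓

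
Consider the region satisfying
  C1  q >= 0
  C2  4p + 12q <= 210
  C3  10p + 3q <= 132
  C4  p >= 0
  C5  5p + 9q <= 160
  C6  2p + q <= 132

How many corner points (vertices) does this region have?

5

The feasible vertices (each the meet of two boundaries and inside every other half-plane) are:
  (66/5, 0)
  (0, 0)
  (0, 35/2)
  (5/4, 205/12)
  (236/25, 188/15)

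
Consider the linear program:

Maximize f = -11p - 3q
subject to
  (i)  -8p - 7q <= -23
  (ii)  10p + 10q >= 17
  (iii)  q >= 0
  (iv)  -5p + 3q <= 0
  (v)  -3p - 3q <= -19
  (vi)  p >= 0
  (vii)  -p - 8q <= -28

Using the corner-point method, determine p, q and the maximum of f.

p = 19/8, q = 95/24, maximum f = -38

Feasible corners and f = -11p - 3q:
  (28, 0) → f = -308
  (19/8, 95/24) → f = -38
  (68/21, 65/21) → f = -943/21
The feasible region is unbounded (it extends along (1, 0), (3, 5)), but f strictly decreases along every unbounded feasible direction, so there is no improving ray and the maximum is attained at a vertex.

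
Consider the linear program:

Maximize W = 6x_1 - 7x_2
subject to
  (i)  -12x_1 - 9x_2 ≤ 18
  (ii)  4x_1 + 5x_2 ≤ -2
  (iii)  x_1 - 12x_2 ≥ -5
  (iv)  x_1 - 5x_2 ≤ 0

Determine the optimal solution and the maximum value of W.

Corner points and W = 6x_1 - 7x_2:
  (-29/17, 14/51) → W = -620/51
  (-30/23, -6/23) → W = -6
  (-49/53, 18/53) → W = -420/53
  (-2/5, -2/25) → W = -46/25

x_1 = -2/5, x_2 = -2/25, maximum W = -46/25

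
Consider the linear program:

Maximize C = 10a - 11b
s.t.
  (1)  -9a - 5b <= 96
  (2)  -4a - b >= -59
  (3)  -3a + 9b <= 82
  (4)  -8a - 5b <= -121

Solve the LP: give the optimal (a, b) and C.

Vertices and C = 10a - 11b:
  (449/39, 505/39) → C = -355/13
  (29/2, 1) → C = 134
  (679/87, 1019/87) → C = -1473/29

The optimum lies where -4a - b = -59 and -8a - 5b = -121.
Solving simultaneously gives a = 29/2, b = 1.

a = 29/2, b = 1, maximum C = 134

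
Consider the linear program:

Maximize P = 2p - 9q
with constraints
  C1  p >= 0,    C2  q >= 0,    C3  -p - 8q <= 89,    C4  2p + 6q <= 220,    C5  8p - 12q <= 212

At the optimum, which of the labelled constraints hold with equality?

Extreme points and P = 2p - 9q:
  (0, 0) → P = 0
  (0, 110/3) → P = -330
  (53/2, 0) → P = 53
  (163/3, 167/9) → P = -175/3

The maximum is at (53/2, 0). Substituting into each constraint, equality holds for C2 and C5; the remaining constraints have slack.

C2 and C5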